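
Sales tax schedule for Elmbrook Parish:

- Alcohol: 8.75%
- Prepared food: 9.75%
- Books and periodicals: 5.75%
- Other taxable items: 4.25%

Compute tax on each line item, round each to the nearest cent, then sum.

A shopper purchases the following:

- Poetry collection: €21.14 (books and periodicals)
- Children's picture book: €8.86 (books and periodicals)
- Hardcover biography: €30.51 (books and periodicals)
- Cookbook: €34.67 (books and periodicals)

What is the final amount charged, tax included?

€100.65

Poetry collection €21.14: books and periodicals → 5.75% → €1.22
Children's picture book €8.86: books and periodicals → 5.75% → €0.51
Hardcover biography €30.51: books and periodicals → 5.75% → €1.75
Cookbook €34.67: books and periodicals → 5.75% → €1.99
Subtotal = €95.18; tax = €5.47; total due = €100.65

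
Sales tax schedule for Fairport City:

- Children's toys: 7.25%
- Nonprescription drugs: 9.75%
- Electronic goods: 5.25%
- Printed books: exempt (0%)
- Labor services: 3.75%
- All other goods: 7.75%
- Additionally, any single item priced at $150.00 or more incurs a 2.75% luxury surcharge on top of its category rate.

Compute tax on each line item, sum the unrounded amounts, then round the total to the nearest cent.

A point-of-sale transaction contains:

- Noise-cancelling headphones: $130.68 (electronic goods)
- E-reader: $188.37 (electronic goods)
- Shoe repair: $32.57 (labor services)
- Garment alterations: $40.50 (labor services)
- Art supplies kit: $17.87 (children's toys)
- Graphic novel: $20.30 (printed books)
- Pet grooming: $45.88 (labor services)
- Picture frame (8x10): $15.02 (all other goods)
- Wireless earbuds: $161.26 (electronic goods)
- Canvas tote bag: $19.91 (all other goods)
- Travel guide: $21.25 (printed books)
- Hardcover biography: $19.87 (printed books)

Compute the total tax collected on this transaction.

$43.29

Noise-cancelling headphones $130.68: electronic goods → 5.25% → $6.8607
E-reader $188.37: electronic goods → 5.25% + 2.75% surcharge = 8% → $15.0696
Shoe repair $32.57: labor services → 3.75% → $1.221375
Garment alterations $40.50: labor services → 3.75% → $1.51875
Art supplies kit $17.87: children's toys → 7.25% → $1.295575
Graphic novel $20.30: printed books → 0% → $0.00
Pet grooming $45.88: labor services → 3.75% → $1.7205
Picture frame (8x10) $15.02: all other goods → 7.75% → $1.16405
Wireless earbuds $161.26: electronic goods → 5.25% + 2.75% surcharge = 8% → $12.9008
Canvas tote bag $19.91: all other goods → 7.75% → $1.543025
Travel guide $21.25: printed books → 0% → $0.00
Hardcover biography $19.87: printed books → 0% → $0.00
Unrounded tax sum = $43.294375 → $43.29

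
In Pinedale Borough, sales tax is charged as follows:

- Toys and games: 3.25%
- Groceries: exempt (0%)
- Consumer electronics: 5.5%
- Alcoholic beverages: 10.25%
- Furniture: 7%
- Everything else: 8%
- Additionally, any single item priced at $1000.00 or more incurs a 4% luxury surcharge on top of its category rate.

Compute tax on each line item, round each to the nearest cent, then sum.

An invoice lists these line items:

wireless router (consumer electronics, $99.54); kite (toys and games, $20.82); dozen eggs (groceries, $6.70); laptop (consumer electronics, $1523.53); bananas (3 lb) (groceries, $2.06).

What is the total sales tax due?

$150.89

Wireless router $99.54: consumer electronics → 5.5% → $5.47
Kite $20.82: toys and games → 3.25% → $0.68
Dozen eggs $6.70: groceries → 0% → $0.00
Laptop $1523.53: consumer electronics → 5.5% + 4% surcharge = 9.5% → $144.74
Bananas (3 lb) $2.06: groceries → 0% → $0.00
Total tax = $5.47 + $0.68 + $144.74 = $150.89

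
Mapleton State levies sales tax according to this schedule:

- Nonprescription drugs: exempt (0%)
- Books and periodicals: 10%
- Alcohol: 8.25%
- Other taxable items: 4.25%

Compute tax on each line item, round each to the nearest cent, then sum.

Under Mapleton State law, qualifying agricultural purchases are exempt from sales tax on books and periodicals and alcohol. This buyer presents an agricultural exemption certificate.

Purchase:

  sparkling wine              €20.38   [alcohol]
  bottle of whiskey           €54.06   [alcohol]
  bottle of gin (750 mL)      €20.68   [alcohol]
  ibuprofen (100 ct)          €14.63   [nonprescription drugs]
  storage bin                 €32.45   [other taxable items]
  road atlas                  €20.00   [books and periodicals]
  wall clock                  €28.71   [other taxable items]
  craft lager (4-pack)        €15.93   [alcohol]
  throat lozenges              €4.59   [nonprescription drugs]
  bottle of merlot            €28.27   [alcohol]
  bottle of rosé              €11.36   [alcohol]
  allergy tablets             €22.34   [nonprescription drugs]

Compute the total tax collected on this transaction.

Sparkling wine €20.38: alcohol, buyer-exempt → 0% → €0.00
Bottle of whiskey €54.06: alcohol, buyer-exempt → 0% → €0.00
Bottle of gin (750 mL) €20.68: alcohol, buyer-exempt → 0% → €0.00
Ibuprofen (100 ct) €14.63: nonprescription drugs → 0% → €0.00
Storage bin €32.45: other taxable items → 4.25% → €1.38
Road atlas €20.00: books and periodicals, buyer-exempt → 0% → €0.00
Wall clock €28.71: other taxable items → 4.25% → €1.22
Craft lager (4-pack) €15.93: alcohol, buyer-exempt → 0% → €0.00
Throat lozenges €4.59: nonprescription drugs → 0% → €0.00
Bottle of merlot €28.27: alcohol, buyer-exempt → 0% → €0.00
Bottle of rosé €11.36: alcohol, buyer-exempt → 0% → €0.00
Allergy tablets €22.34: nonprescription drugs → 0% → €0.00
Total tax = €1.38 + €1.22 = €2.60

€2.60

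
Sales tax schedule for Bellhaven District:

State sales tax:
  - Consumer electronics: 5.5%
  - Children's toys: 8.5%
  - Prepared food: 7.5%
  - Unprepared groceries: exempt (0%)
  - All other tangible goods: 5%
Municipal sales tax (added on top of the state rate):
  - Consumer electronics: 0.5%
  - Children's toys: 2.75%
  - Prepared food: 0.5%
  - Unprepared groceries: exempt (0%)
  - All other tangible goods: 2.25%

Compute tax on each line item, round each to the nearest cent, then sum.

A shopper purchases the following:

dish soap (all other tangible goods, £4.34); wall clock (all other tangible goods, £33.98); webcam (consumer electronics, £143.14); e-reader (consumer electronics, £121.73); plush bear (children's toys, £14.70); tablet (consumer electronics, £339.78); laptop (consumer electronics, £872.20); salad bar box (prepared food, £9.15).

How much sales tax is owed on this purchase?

Dish soap £4.34: all other tangible goods → 5% + 2.25% municipal = 7.25% → £0.31
Wall clock £33.98: all other tangible goods → 5% + 2.25% municipal = 7.25% → £2.46
Webcam £143.14: consumer electronics → 5.5% + 0.5% municipal = 6% → £8.59
E-reader £121.73: consumer electronics → 5.5% + 0.5% municipal = 6% → £7.30
Plush bear £14.70: children's toys → 8.5% + 2.75% municipal = 11.25% → £1.65
Tablet £339.78: consumer electronics → 5.5% + 0.5% municipal = 6% → £20.39
Laptop £872.20: consumer electronics → 5.5% + 0.5% municipal = 6% → £52.33
Salad bar box £9.15: prepared food → 7.5% + 0.5% municipal = 8% → £0.73
Total tax = £0.31 + £2.46 + £8.59 + £7.30 + £1.65 + £20.39 + £52.33 + £0.73 = £93.76

£93.76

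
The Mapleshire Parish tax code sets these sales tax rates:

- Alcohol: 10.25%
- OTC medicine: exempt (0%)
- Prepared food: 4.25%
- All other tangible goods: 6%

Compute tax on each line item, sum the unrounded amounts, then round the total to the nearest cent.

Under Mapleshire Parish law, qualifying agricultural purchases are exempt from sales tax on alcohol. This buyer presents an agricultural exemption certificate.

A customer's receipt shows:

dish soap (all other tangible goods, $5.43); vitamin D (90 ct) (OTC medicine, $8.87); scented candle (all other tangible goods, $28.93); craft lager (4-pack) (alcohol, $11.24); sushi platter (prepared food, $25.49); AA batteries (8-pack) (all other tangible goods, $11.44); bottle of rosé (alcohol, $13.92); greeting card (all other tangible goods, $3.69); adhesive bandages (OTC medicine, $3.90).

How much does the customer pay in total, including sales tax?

$116.96

Dish soap $5.43: all other tangible goods → 6% → $0.3258
Vitamin D (90 ct) $8.87: OTC medicine → 0% → $0.00
Scented candle $28.93: all other tangible goods → 6% → $1.7358
Craft lager (4-pack) $11.24: alcohol, buyer-exempt → 0% → $0.00
Sushi platter $25.49: prepared food → 4.25% → $1.083325
AA batteries (8-pack) $11.44: all other tangible goods → 6% → $0.6864
Bottle of rosé $13.92: alcohol, buyer-exempt → 0% → $0.00
Greeting card $3.69: all other tangible goods → 6% → $0.2214
Adhesive bandages $3.90: OTC medicine → 0% → $0.00
Subtotal = $112.91; unrounded tax = $4.052725 → $4.05; total due = $116.96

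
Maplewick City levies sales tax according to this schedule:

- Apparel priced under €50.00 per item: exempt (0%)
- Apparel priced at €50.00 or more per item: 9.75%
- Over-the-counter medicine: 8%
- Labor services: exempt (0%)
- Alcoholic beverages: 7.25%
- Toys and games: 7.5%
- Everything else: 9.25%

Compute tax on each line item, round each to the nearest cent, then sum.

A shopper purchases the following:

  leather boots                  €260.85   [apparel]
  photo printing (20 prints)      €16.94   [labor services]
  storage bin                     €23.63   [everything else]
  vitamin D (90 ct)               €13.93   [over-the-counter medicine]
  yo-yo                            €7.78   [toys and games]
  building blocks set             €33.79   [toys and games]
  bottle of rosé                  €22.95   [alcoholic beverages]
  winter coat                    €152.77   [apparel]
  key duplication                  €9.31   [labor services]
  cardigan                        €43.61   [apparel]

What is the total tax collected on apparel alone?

Leather boots €260.85: apparel, €50.00 or more → 9.75% → €25.43
Winter coat €152.77: apparel, €50.00 or more → 9.75% → €14.90
Cardigan €43.61: apparel, under €50.00 → 0% → €0.00
Tax on apparel = €25.43 + €14.90 + €0.00 = €40.33

€40.33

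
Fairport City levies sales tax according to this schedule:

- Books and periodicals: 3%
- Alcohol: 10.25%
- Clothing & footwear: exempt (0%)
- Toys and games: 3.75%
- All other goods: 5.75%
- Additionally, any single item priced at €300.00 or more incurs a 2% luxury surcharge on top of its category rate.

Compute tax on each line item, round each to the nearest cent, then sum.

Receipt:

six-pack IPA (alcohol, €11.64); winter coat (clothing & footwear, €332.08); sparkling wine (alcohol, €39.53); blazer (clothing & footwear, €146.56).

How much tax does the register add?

Six-pack IPA €11.64: alcohol → 10.25% → €1.19
Winter coat €332.08: clothing & footwear → 0% + 2% surcharge = 2% → €6.64
Sparkling wine €39.53: alcohol → 10.25% → €4.05
Blazer €146.56: clothing & footwear → 0% → €0.00
Total tax = €1.19 + €6.64 + €4.05 = €11.88

€11.88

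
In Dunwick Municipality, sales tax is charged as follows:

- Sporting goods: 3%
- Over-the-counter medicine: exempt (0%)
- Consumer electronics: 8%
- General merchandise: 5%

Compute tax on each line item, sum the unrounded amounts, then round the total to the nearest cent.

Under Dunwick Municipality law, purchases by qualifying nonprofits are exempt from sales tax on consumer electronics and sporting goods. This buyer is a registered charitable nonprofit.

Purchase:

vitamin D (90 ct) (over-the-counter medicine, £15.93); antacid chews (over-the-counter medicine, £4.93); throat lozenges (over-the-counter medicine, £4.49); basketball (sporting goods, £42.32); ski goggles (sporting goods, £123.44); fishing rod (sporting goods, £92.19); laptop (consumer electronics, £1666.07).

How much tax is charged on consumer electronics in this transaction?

£0.00

Laptop £1666.07: consumer electronics, buyer-exempt → 0% → £0.00
Tax on consumer electronics: unrounded sum = £0.00 → £0.00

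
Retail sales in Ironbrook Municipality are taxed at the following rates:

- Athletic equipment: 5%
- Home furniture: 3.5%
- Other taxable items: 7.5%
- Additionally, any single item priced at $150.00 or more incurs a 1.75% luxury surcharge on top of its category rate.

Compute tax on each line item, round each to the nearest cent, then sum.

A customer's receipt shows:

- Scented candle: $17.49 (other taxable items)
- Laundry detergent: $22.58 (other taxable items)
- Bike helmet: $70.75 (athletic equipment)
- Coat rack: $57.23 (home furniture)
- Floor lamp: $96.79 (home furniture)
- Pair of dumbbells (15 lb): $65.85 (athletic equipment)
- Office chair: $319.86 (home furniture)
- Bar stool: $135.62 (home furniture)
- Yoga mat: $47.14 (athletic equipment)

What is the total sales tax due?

Scented candle $17.49: other taxable items → 7.5% → $1.31
Laundry detergent $22.58: other taxable items → 7.5% → $1.69
Bike helmet $70.75: athletic equipment → 5% → $3.54
Coat rack $57.23: home furniture → 3.5% → $2.00
Floor lamp $96.79: home furniture → 3.5% → $3.39
Pair of dumbbells (15 lb) $65.85: athletic equipment → 5% → $3.29
Office chair $319.86: home furniture → 3.5% + 1.75% surcharge = 5.25% → $16.79
Bar stool $135.62: home furniture → 3.5% → $4.75
Yoga mat $47.14: athletic equipment → 5% → $2.36
Total tax = $1.31 + $1.69 + $3.54 + $2.00 + $3.39 + $3.29 + $16.79 + $4.75 + $2.36 = $39.12

$39.12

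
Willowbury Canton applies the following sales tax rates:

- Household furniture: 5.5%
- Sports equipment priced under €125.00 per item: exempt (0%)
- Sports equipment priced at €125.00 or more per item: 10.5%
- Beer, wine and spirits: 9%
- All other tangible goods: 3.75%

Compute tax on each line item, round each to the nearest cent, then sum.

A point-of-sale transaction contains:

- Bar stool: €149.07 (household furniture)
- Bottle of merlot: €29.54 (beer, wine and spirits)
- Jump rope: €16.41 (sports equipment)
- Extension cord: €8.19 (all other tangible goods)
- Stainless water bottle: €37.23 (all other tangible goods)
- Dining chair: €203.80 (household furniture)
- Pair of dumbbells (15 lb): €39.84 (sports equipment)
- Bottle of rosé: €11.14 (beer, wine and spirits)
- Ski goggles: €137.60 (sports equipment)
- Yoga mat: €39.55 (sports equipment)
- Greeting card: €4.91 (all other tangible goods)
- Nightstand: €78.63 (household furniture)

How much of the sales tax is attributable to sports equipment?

Jump rope €16.41: sports equipment, under €125.00 → 0% → €0.00
Pair of dumbbells (15 lb) €39.84: sports equipment, under €125.00 → 0% → €0.00
Ski goggles €137.60: sports equipment, €125.00 or more → 10.5% → €14.45
Yoga mat €39.55: sports equipment, under €125.00 → 0% → €0.00
Tax on sports equipment = €0.00 + €0.00 + €14.45 + €0.00 = €14.45

€14.45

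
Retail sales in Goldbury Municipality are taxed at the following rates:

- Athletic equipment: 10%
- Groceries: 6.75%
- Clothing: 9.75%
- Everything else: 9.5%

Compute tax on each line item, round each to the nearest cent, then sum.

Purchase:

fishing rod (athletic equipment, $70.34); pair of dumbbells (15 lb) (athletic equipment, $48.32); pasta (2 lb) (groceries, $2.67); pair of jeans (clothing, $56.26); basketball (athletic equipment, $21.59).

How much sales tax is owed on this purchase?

Fishing rod $70.34: athletic equipment → 10% → $7.03
Pair of dumbbells (15 lb) $48.32: athletic equipment → 10% → $4.83
Pasta (2 lb) $2.67: groceries → 6.75% → $0.18
Pair of jeans $56.26: clothing → 9.75% → $5.49
Basketball $21.59: athletic equipment → 10% → $2.16
Total tax = $7.03 + $4.83 + $0.18 + $5.49 + $2.16 = $19.69

$19.69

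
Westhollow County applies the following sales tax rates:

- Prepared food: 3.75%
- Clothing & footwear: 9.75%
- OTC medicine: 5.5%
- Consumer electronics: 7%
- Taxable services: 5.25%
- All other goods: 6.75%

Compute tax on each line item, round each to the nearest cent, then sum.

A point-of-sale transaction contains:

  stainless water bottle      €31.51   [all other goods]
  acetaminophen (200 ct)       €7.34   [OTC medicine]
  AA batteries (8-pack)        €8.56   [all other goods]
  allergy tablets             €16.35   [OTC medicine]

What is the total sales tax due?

Stainless water bottle €31.51: all other goods → 6.75% → €2.13
Acetaminophen (200 ct) €7.34: OTC medicine → 5.5% → €0.40
AA batteries (8-pack) €8.56: all other goods → 6.75% → €0.58
Allergy tablets €16.35: OTC medicine → 5.5% → €0.90
Total tax = €2.13 + €0.40 + €0.58 + €0.90 = €4.01

€4.01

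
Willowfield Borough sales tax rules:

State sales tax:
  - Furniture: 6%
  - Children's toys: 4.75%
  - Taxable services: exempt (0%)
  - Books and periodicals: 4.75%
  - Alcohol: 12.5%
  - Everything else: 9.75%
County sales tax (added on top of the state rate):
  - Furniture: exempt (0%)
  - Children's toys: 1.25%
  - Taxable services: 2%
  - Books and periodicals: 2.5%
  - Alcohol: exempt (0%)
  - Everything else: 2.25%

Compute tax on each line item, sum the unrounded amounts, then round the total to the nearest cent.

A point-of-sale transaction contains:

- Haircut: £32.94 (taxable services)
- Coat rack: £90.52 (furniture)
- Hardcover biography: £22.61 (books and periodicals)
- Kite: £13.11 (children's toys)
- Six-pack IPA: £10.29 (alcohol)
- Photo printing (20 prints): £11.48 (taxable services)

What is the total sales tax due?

£10.03

Haircut £32.94: taxable services → 0% + 2% county = 2% → £0.6588
Coat rack £90.52: furniture → 6% + 0% county = 6% → £5.4312
Hardcover biography £22.61: books and periodicals → 4.75% + 2.5% county = 7.25% → £1.639225
Kite £13.11: children's toys → 4.75% + 1.25% county = 6% → £0.7866
Six-pack IPA £10.29: alcohol → 12.5% + 0% county = 12.5% → £1.28625
Photo printing (20 prints) £11.48: taxable services → 0% + 2% county = 2% → £0.2296
Unrounded tax sum = £10.031675 → £10.03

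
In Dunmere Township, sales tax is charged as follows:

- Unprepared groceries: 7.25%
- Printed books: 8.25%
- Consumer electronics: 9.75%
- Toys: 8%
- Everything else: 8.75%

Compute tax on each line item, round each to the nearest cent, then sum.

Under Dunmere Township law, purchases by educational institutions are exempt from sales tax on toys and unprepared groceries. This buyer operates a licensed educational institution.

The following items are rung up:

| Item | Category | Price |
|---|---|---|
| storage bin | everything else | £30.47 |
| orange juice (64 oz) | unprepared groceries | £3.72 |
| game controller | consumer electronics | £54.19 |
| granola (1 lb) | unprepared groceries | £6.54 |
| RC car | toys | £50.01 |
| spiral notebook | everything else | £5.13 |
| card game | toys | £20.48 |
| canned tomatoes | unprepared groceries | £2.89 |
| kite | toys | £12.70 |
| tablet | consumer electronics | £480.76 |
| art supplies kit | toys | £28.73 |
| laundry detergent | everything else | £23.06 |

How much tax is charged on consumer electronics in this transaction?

Game controller £54.19: consumer electronics → 9.75% → £5.28
Tablet £480.76: consumer electronics → 9.75% → £46.87
Tax on consumer electronics = £5.28 + £46.87 = £52.15

£52.15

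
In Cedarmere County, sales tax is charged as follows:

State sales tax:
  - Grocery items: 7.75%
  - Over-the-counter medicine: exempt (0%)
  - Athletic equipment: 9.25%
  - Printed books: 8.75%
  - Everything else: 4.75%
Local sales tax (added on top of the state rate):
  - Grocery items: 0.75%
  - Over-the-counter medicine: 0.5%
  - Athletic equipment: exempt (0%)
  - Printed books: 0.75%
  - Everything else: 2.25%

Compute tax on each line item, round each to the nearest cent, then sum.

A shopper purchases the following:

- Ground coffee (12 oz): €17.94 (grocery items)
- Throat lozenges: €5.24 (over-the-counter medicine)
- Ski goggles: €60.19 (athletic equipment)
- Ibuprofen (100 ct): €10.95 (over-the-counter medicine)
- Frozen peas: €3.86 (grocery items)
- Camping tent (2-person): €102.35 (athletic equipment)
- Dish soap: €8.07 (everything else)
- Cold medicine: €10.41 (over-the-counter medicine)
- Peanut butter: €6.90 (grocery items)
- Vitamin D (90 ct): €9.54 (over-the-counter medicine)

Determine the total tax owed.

Ground coffee (12 oz) €17.94: grocery items → 7.75% + 0.75% local = 8.5% → €1.52
Throat lozenges €5.24: over-the-counter medicine → 0% + 0.5% local = 0.5% → €0.03
Ski goggles €60.19: athletic equipment → 9.25% + 0% local = 9.25% → €5.57
Ibuprofen (100 ct) €10.95: over-the-counter medicine → 0% + 0.5% local = 0.5% → €0.05
Frozen peas €3.86: grocery items → 7.75% + 0.75% local = 8.5% → €0.33
Camping tent (2-person) €102.35: athletic equipment → 9.25% + 0% local = 9.25% → €9.47
Dish soap €8.07: everything else → 4.75% + 2.25% local = 7% → €0.56
Cold medicine €10.41: over-the-counter medicine → 0% + 0.5% local = 0.5% → €0.05
Peanut butter €6.90: grocery items → 7.75% + 0.75% local = 8.5% → €0.59
Vitamin D (90 ct) €9.54: over-the-counter medicine → 0% + 0.5% local = 0.5% → €0.05
Total tax = €1.52 + €0.03 + €5.57 + €0.05 + €0.33 + €9.47 + €0.56 + €0.05 + €0.59 + €0.05 = €18.22

€18.22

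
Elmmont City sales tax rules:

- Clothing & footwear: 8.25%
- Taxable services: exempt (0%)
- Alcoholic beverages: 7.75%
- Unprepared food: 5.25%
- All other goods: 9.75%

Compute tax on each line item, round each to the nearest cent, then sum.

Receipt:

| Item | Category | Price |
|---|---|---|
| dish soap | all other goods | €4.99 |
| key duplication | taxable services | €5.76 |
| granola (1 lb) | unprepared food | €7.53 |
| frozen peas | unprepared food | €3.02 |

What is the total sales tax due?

Dish soap €4.99: all other goods → 9.75% → €0.49
Key duplication €5.76: taxable services → 0% → €0.00
Granola (1 lb) €7.53: unprepared food → 5.25% → €0.40
Frozen peas €3.02: unprepared food → 5.25% → €0.16
Total tax = €0.49 + €0.40 + €0.16 = €1.05

€1.05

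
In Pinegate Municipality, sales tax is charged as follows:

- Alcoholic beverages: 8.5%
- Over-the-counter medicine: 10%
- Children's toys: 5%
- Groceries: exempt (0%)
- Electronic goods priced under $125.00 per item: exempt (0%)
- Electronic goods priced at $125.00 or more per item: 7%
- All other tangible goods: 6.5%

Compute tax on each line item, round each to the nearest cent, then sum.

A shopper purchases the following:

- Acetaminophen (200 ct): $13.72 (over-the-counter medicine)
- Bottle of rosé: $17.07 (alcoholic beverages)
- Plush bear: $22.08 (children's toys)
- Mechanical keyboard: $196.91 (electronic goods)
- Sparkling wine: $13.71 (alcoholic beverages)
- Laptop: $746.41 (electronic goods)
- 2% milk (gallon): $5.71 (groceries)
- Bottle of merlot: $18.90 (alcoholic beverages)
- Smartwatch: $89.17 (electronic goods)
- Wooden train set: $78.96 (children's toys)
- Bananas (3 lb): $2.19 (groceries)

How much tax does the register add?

Acetaminophen (200 ct) $13.72: over-the-counter medicine → 10% → $1.37
Bottle of rosé $17.07: alcoholic beverages → 8.5% → $1.45
Plush bear $22.08: children's toys → 5% → $1.10
Mechanical keyboard $196.91: electronic goods, $125.00 or more → 7% → $13.78
Sparkling wine $13.71: alcoholic beverages → 8.5% → $1.17
Laptop $746.41: electronic goods, $125.00 or more → 7% → $52.25
2% milk (gallon) $5.71: groceries → 0% → $0.00
Bottle of merlot $18.90: alcoholic beverages → 8.5% → $1.61
Smartwatch $89.17: electronic goods, under $125.00 → 0% → $0.00
Wooden train set $78.96: children's toys → 5% → $3.95
Bananas (3 lb) $2.19: groceries → 0% → $0.00
Total tax = $1.37 + $1.45 + $1.10 + $13.78 + $1.17 + $52.25 + $1.61 + $3.95 = $76.68

$76.68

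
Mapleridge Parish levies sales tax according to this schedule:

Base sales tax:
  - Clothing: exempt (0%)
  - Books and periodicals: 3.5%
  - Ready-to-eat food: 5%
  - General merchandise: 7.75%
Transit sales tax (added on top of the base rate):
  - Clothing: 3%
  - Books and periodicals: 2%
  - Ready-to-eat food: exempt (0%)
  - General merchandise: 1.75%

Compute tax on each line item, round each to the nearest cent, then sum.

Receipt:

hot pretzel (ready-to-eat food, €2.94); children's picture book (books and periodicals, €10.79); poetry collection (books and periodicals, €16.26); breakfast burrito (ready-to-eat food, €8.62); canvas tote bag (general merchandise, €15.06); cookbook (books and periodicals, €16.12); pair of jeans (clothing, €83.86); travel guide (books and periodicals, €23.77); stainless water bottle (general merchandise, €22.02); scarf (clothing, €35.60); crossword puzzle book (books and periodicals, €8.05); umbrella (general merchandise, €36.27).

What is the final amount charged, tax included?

Hot pretzel €2.94: ready-to-eat food → 5% + 0% transit = 5% → €0.15
Children's picture book €10.79: books and periodicals → 3.5% + 2% transit = 5.5% → €0.59
Poetry collection €16.26: books and periodicals → 3.5% + 2% transit = 5.5% → €0.89
Breakfast burrito €8.62: ready-to-eat food → 5% + 0% transit = 5% → €0.43
Canvas tote bag €15.06: general merchandise → 7.75% + 1.75% transit = 9.5% → €1.43
Cookbook €16.12: books and periodicals → 3.5% + 2% transit = 5.5% → €0.89
Pair of jeans €83.86: clothing → 0% + 3% transit = 3% → €2.52
Travel guide €23.77: books and periodicals → 3.5% + 2% transit = 5.5% → €1.31
Stainless water bottle €22.02: general merchandise → 7.75% + 1.75% transit = 9.5% → €2.09
Scarf €35.60: clothing → 0% + 3% transit = 3% → €1.07
Crossword puzzle book €8.05: books and periodicals → 3.5% + 2% transit = 5.5% → €0.44
Umbrella €36.27: general merchandise → 7.75% + 1.75% transit = 9.5% → €3.45
Subtotal = €279.36; tax = €15.26; total due = €294.62

€294.62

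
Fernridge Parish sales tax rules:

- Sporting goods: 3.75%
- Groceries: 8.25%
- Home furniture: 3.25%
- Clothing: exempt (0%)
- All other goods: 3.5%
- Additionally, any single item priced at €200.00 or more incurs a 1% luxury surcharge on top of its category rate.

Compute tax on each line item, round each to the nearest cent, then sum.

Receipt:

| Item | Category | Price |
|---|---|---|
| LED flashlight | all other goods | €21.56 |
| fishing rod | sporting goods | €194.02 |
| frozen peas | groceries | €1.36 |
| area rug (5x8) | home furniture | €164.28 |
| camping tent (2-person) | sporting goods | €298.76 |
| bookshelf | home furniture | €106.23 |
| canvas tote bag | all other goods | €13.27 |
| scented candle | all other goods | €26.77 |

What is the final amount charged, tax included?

€858.77

LED flashlight €21.56: all other goods → 3.5% → €0.75
Fishing rod €194.02: sporting goods → 3.75% → €7.28
Frozen peas €1.36: groceries → 8.25% → €0.11
Area rug (5x8) €164.28: home furniture → 3.25% → €5.34
Camping tent (2-person) €298.76: sporting goods → 3.75% + 1% surcharge = 4.75% → €14.19
Bookshelf €106.23: home furniture → 3.25% → €3.45
Canvas tote bag €13.27: all other goods → 3.5% → €0.46
Scented candle €26.77: all other goods → 3.5% → €0.94
Subtotal = €826.25; tax = €32.52; total due = €858.77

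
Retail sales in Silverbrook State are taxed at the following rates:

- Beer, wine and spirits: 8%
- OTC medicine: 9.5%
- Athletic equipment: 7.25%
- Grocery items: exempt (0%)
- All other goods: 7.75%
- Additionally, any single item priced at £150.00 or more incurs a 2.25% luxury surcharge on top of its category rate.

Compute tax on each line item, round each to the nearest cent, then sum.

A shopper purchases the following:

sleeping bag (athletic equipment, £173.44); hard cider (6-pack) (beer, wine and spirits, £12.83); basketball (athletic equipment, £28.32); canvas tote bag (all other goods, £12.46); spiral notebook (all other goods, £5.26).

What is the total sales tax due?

£20.94

Sleeping bag £173.44: athletic equipment → 7.25% + 2.25% surcharge = 9.5% → £16.48
Hard cider (6-pack) £12.83: beer, wine and spirits → 8% → £1.03
Basketball £28.32: athletic equipment → 7.25% → £2.05
Canvas tote bag £12.46: all other goods → 7.75% → £0.97
Spiral notebook £5.26: all other goods → 7.75% → £0.41
Total tax = £16.48 + £1.03 + £2.05 + £0.97 + £0.41 = £20.94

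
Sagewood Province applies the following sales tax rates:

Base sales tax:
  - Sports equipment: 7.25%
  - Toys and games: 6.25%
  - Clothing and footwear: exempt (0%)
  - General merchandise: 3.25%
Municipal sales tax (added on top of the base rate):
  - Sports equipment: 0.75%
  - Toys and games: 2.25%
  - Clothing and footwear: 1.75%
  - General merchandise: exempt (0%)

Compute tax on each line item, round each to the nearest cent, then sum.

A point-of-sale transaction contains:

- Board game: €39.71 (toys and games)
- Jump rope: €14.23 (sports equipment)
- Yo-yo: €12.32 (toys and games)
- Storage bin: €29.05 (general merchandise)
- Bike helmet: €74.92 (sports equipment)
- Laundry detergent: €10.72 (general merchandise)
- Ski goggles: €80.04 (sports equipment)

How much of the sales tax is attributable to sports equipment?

Jump rope €14.23: sports equipment → 7.25% + 0.75% municipal = 8% → €1.14
Bike helmet €74.92: sports equipment → 7.25% + 0.75% municipal = 8% → €5.99
Ski goggles €80.04: sports equipment → 7.25% + 0.75% municipal = 8% → €6.40
Tax on sports equipment = €1.14 + €5.99 + €6.40 = €13.53

€13.53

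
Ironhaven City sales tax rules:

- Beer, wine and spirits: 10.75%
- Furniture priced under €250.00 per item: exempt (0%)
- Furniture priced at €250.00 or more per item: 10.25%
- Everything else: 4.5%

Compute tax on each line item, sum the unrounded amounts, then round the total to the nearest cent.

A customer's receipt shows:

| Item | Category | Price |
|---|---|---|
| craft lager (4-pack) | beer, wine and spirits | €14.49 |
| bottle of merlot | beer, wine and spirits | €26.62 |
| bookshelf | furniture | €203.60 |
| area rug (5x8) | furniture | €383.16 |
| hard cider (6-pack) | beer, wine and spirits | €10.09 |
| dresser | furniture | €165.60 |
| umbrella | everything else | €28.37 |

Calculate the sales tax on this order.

Craft lager (4-pack) €14.49: beer, wine and spirits → 10.75% → €1.557675
Bottle of merlot €26.62: beer, wine and spirits → 10.75% → €2.86165
Bookshelf €203.60: furniture, under €250.00 → 0% → €0.00
Area rug (5x8) €383.16: furniture, €250.00 or more → 10.25% → €39.2739
Hard cider (6-pack) €10.09: beer, wine and spirits → 10.75% → €1.084675
Dresser €165.60: furniture, under €250.00 → 0% → €0.00
Umbrella €28.37: everything else → 4.5% → €1.27665
Unrounded tax sum = €46.05455 → €46.05

€46.05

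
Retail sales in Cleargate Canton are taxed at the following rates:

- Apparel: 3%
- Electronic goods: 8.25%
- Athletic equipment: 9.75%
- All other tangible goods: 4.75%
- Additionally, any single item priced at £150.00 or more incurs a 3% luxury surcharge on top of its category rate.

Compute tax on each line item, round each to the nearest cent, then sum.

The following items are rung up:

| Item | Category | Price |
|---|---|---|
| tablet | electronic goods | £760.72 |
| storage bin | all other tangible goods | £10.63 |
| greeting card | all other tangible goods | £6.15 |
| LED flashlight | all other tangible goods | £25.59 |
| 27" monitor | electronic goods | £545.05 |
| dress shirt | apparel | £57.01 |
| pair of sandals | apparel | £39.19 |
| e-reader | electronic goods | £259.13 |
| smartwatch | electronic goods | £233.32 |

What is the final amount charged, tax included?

£2143.99

Tablet £760.72: electronic goods → 8.25% + 3% surcharge = 11.25% → £85.58
Storage bin £10.63: all other tangible goods → 4.75% → £0.50
Greeting card £6.15: all other tangible goods → 4.75% → £0.29
LED flashlight £25.59: all other tangible goods → 4.75% → £1.22
27" monitor £545.05: electronic goods → 8.25% + 3% surcharge = 11.25% → £61.32
Dress shirt £57.01: apparel → 3% → £1.71
Pair of sandals £39.19: apparel → 3% → £1.18
E-reader £259.13: electronic goods → 8.25% + 3% surcharge = 11.25% → £29.15
Smartwatch £233.32: electronic goods → 8.25% + 3% surcharge = 11.25% → £26.25
Subtotal = £1936.79; tax = £207.20; total due = £2143.99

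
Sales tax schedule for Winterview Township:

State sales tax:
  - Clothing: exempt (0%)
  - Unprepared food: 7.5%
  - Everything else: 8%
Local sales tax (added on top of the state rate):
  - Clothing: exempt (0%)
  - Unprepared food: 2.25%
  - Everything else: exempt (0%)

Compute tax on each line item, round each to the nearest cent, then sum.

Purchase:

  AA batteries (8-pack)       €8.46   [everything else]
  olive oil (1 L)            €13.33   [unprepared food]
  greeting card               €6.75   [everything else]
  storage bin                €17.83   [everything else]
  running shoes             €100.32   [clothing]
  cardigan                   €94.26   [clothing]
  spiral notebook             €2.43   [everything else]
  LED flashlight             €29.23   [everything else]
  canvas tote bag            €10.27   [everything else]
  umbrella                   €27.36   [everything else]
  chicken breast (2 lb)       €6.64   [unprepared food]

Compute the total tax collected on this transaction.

AA batteries (8-pack) €8.46: everything else → 8% + 0% local = 8% → €0.68
Olive oil (1 L) €13.33: unprepared food → 7.5% + 2.25% local = 9.75% → €1.30
Greeting card €6.75: everything else → 8% + 0% local = 8% → €0.54
Storage bin €17.83: everything else → 8% + 0% local = 8% → €1.43
Running shoes €100.32: clothing → 0% + 0% local = 0% → €0.00
Cardigan €94.26: clothing → 0% + 0% local = 0% → €0.00
Spiral notebook €2.43: everything else → 8% + 0% local = 8% → €0.19
LED flashlight €29.23: everything else → 8% + 0% local = 8% → €2.34
Canvas tote bag €10.27: everything else → 8% + 0% local = 8% → €0.82
Umbrella €27.36: everything else → 8% + 0% local = 8% → €2.19
Chicken breast (2 lb) €6.64: unprepared food → 7.5% + 2.25% local = 9.75% → €0.65
Total tax = €0.68 + €1.30 + €0.54 + €1.43 + €0.19 + €2.34 + €0.82 + €2.19 + €0.65 = €10.14

€10.14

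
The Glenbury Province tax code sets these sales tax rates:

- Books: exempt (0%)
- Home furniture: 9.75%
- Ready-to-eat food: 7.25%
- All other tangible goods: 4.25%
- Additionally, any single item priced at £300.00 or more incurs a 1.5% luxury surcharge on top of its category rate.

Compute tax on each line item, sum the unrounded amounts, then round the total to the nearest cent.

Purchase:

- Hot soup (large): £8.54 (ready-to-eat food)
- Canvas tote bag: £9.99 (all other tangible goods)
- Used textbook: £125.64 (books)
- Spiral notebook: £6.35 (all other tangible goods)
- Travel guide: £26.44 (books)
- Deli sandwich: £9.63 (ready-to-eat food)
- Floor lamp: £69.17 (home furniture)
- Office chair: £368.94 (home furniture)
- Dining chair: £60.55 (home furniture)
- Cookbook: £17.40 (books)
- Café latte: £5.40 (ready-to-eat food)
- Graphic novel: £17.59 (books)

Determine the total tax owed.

Hot soup (large) £8.54: ready-to-eat food → 7.25% → £0.61915
Canvas tote bag £9.99: all other tangible goods → 4.25% → £0.424575
Used textbook £125.64: books → 0% → £0.00
Spiral notebook £6.35: all other tangible goods → 4.25% → £0.269875
Travel guide £26.44: books → 0% → £0.00
Deli sandwich £9.63: ready-to-eat food → 7.25% → £0.698175
Floor lamp £69.17: home furniture → 9.75% → £6.744075
Office chair £368.94: home furniture → 9.75% + 1.5% surcharge = 11.25% → £41.50575
Dining chair £60.55: home furniture → 9.75% → £5.903625
Cookbook £17.40: books → 0% → £0.00
Café latte £5.40: ready-to-eat food → 7.25% → £0.3915
Graphic novel £17.59: books → 0% → £0.00
Unrounded tax sum = £56.556725 → £56.56

£56.56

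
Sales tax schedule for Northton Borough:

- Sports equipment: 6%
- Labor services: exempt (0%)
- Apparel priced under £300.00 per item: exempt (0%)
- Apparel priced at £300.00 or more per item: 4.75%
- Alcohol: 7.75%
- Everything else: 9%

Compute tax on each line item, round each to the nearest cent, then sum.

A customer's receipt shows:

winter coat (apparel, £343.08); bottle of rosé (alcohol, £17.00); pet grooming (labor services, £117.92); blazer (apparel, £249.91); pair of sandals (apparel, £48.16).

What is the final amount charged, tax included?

£793.69

Winter coat £343.08: apparel, £300.00 or more → 4.75% → £16.30
Bottle of rosé £17.00: alcohol → 7.75% → £1.32
Pet grooming £117.92: labor services → 0% → £0.00
Blazer £249.91: apparel, under £300.00 → 0% → £0.00
Pair of sandals £48.16: apparel, under £300.00 → 0% → £0.00
Subtotal = £776.07; tax = £17.62; total due = £793.69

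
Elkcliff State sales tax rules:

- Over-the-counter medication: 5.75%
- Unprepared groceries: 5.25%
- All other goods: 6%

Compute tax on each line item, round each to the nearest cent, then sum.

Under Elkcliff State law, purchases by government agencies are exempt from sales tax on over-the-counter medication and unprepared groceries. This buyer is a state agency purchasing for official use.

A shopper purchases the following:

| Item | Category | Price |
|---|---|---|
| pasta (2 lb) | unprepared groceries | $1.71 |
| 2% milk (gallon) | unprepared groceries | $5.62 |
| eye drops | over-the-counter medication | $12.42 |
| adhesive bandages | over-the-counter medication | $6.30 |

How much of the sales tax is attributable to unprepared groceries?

$0.00

Pasta (2 lb) $1.71: unprepared groceries, buyer-exempt → 0% → $0.00
2% milk (gallon) $5.62: unprepared groceries, buyer-exempt → 0% → $0.00
Tax on unprepared groceries = $0.00 + $0.00 = $0.00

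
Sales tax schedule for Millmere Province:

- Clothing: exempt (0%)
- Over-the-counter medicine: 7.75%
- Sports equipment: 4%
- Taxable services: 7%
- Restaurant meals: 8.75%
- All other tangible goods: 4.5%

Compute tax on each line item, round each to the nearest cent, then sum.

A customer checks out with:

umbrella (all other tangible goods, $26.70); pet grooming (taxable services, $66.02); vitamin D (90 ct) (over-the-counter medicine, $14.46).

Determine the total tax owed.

$6.94

Umbrella $26.70: all other tangible goods → 4.5% → $1.20
Pet grooming $66.02: taxable services → 7% → $4.62
Vitamin D (90 ct) $14.46: over-the-counter medicine → 7.75% → $1.12
Total tax = $1.20 + $4.62 + $1.12 = $6.94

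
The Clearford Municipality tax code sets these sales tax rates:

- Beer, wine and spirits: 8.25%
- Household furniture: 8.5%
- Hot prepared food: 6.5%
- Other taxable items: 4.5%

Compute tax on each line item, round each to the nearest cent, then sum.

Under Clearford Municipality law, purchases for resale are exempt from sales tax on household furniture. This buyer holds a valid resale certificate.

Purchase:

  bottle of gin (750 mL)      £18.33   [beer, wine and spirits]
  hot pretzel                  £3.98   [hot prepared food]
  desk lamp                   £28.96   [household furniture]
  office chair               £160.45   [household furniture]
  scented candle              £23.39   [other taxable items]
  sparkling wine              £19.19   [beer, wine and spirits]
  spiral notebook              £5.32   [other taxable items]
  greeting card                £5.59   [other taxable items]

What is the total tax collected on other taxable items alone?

£1.54

Scented candle £23.39: other taxable items → 4.5% → £1.05
Spiral notebook £5.32: other taxable items → 4.5% → £0.24
Greeting card £5.59: other taxable items → 4.5% → £0.25
Tax on other taxable items = £1.05 + £0.24 + £0.25 = £1.54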